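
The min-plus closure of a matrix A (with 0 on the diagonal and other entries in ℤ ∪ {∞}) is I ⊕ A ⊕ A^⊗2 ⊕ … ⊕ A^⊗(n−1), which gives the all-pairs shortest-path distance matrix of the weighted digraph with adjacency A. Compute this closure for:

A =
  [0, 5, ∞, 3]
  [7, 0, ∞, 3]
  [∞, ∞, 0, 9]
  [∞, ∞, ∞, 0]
Closure =
  [0, 5, ∞, 3]
  [7, 0, ∞, 3]
  [∞, ∞, 0, 9]
  [∞, ∞, ∞, 0]

This is the Floyd-Warshall all-pairs shortest-path computation. For each intermediate vertex k = 0, 1, …, 3, update dist[i][j] ← min(dist[i][j], dist[i][k] + dist[k][j]). The final matrix gives, for each (i, j), the minimum total weight of any directed path from i to j (possibly empty when i = j).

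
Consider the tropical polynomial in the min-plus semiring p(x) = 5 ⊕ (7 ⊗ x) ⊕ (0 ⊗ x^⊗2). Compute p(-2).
p(-2) = -4

A tropical monomial a ⊗ x^⊗i evaluates to a + i · x. Evaluating each term at x = -2:
  Term 0 contributes 5 + 0 · -2 = 5
  Term 1 contributes 7 + 1 · -2 = 5
  Term 2 contributes 0 + 2 · -2 = -4
p(-2) = ⊕ of these = min[5, 5, -4] = -4.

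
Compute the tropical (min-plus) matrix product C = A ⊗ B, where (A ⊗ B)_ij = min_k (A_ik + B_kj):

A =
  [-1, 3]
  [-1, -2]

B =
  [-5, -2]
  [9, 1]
A ⊗ B =
  [-6, -3]
  [-6, -3]

Apply the min-plus product entry-by-entry:
  C[0][0] = min over k of (A[0][0] + B[0][0] = -1 + -5 = -6, A[0][1] + B[1][0] = 3 + 9 = 12) = -6 (attained at k = 0)
  C[0][1] = min over k of (A[0][0] + B[0][1] = -1 + -2 = -3, A[0][1] + B[1][1] = 3 + 1 = 4) = -3 (attained at k = 0)
  C[1][0] = min over k of (A[1][0] + B[0][0] = -1 + -5 = -6, A[1][1] + B[1][0] = -2 + 9 = 7) = -6 (attained at k = 0)
  C[1][1] = min over k of (A[1][0] + B[0][1] = -1 + -2 = -3, A[1][1] + B[1][1] = -2 + 1 = -1) = -3 (attained at k = 0)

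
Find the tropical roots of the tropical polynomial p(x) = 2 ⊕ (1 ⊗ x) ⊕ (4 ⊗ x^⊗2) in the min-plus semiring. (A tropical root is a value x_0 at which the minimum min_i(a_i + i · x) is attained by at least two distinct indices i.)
Roots: {-3, 1}

Each tropical root is a break point of the lower envelope of the lines y = a_i + i · x (there are 3 lines, with slopes 0, 1, ..., 2). Only the lines that attain the minimum somewhere contribute to roots; other lines are dominated. Here the surviving (envelope) indices are i = 2, i = 1, i = 0.
Intersections between consecutive envelope lines give the roots: for adjacent envelope indices i < j the intersection is x = (a_i − a_j) / (j − i). Reading off the sorted break points: {-3, 1}.
Verification: at each break x_0, at least two indices attain the minimum of min_i(a_i + i · x_0).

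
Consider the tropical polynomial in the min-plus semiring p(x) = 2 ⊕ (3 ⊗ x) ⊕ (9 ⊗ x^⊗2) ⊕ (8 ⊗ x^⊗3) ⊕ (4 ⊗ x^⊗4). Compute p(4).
p(4) = 2

A tropical monomial a ⊗ x^⊗i evaluates to a + i · x. Evaluating each term at x = 4:
  Term 0 contributes 2 + 0 · 4 = 2
  Term 1 contributes 3 + 1 · 4 = 7
  Term 2 contributes 9 + 2 · 4 = 17
  Term 3 contributes 8 + 3 · 4 = 20
  Term 4 contributes 4 + 4 · 4 = 20
p(4) = ⊕ of these = min[2, 7, 17, 20, 20] = 2.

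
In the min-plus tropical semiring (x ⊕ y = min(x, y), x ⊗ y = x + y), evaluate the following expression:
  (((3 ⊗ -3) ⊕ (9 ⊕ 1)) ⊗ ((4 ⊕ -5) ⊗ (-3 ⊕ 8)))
(((3 ⊗ -3) ⊕ (9 ⊕ 1)) ⊗ ((4 ⊕ -5) ⊗ (-3 ⊕ 8))) = -8

Expand innermost to outermost. Recall ⊕ takes the minimum of its arguments and ⊗ takes their sum. Working out the expression (((3 ⊗ -3) ⊕ (9 ⊕ 1)) ⊗ ((4 ⊕ -5) ⊗ (-3 ⊕ 8))) gives -8.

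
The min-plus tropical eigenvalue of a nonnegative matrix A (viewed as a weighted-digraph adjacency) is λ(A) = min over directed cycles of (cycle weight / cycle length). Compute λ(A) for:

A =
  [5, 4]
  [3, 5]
λ(A) = 7/2

Enumerate directed cycles and compute their means (weight / length). Sample:
  cycle 0 → 0: weight = 5, length = 1, mean = 5/1 ≈ 5.000
  cycle 1 → 1: weight = 5, length = 1, mean = 5/1 ≈ 5.000
  cycle 0 → 1 → 0: weight = 7, length = 2, mean = 7/2 ≈ 3.500
  cycle 1 → 0 → 1: weight = 7, length = 2, mean = 7/2 ≈ 3.500
Minimum mean = 3.500, attained e.g. along the cycle 0 → 1 → 0 with weight 7 and length 2. So λ(A) = 7/2 = 7/2.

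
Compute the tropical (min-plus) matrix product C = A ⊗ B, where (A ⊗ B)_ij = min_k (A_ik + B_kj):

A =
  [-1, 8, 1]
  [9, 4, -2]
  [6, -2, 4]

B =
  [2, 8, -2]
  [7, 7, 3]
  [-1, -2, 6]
A ⊗ B =
  [0, -1, -3]
  [-3, -4, 4]
  [3, 2, 1]

Apply the min-plus product entry-by-entry:
  C[0][0] = min over k of (A[0][0] + B[0][0] = -1 + 2 = 1, A[0][1] + B[1][0] = 8 + 7 = 15, A[0][2] + B[2][0] = 1 + -1 = 0) = 0 (attained at k = 2)
  C[0][1] = min over k of (A[0][0] + B[0][1] = -1 + 8 = 7, A[0][1] + B[1][1] = 8 + 7 = 15, A[0][2] + B[2][1] = 1 + -2 = -1) = -1 (attained at k = 2)
  C[0][2] = min over k of (A[0][0] + B[0][2] = -1 + -2 = -3, A[0][1] + B[1][2] = 8 + 3 = 11, A[0][2] + B[2][2] = 1 + 6 = 7) = -3 (attained at k = 0)
  C[1][0] = min over k of (A[1][0] + B[0][0] = 9 + 2 = 11, A[1][1] + B[1][0] = 4 + 7 = 11, A[1][2] + B[2][0] = -2 + -1 = -3) = -3 (attained at k = 2)
  C[1][1] = min over k of (A[1][0] + B[0][1] = 9 + 8 = 17, A[1][1] + B[1][1] = 4 + 7 = 11, A[1][2] + B[2][1] = -2 + -2 = -4) = -4 (attained at k = 2)
  C[1][2] = min over k of (A[1][0] + B[0][2] = 9 + -2 = 7, A[1][1] + B[1][2] = 4 + 3 = 7, A[1][2] + B[2][2] = -2 + 6 = 4) = 4 (attained at k = 2)
  C[2][0] = min over k of (A[2][0] + B[0][0] = 6 + 2 = 8, A[2][1] + B[1][0] = -2 + 7 = 5, A[2][2] + B[2][0] = 4 + -1 = 3) = 3 (attained at k = 2)
  C[2][1] = min over k of (A[2][0] + B[0][1] = 6 + 8 = 14, A[2][1] + B[1][1] = -2 + 7 = 5, A[2][2] + B[2][1] = 4 + -2 = 2) = 2 (attained at k = 2)
  C[2][2] = min over k of (A[2][0] + B[0][2] = 6 + -2 = 4, A[2][1] + B[1][2] = -2 + 3 = 1, A[2][2] + B[2][2] = 4 + 6 = 10) = 1 (attained at k = 1)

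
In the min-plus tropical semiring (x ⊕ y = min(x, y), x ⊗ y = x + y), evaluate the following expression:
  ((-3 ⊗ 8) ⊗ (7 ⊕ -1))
((-3 ⊗ 8) ⊗ (7 ⊕ -1)) = 4

Expand innermost to outermost. Recall ⊕ takes the minimum of its arguments and ⊗ takes their sum. Working out the expression ((-3 ⊗ 8) ⊗ (7 ⊕ -1)) gives 4.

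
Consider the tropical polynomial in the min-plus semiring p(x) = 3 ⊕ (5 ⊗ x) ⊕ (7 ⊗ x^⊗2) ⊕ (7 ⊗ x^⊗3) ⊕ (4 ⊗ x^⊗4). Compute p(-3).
p(-3) = -8

A tropical monomial a ⊗ x^⊗i evaluates to a + i · x. Evaluating each term at x = -3:
  Term 0 contributes 3 + 0 · -3 = 3
  Term 1 contributes 5 + 1 · -3 = 2
  Term 2 contributes 7 + 2 · -3 = 1
  Term 3 contributes 7 + 3 · -3 = -2
  Term 4 contributes 4 + 4 · -3 = -8
p(-3) = ⊕ of these = min[3, 2, 1, -2, -8] = -8.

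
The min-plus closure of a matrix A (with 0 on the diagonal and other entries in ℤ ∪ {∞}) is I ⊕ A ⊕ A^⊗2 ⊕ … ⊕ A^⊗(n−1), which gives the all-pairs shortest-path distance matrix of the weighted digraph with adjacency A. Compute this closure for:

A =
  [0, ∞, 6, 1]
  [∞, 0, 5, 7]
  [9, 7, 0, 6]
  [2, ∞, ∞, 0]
Closure =
  [0, 13, 6, 1]
  [9, 0, 5, 7]
  [8, 7, 0, 6]
  [2, 15, 8, 0]

This is the Floyd-Warshall all-pairs shortest-path computation. For each intermediate vertex k = 0, 1, …, 3, update dist[i][j] ← min(dist[i][j], dist[i][k] + dist[k][j]). The final matrix gives, for each (i, j), the minimum total weight of any directed path from i to j (possibly empty when i = j).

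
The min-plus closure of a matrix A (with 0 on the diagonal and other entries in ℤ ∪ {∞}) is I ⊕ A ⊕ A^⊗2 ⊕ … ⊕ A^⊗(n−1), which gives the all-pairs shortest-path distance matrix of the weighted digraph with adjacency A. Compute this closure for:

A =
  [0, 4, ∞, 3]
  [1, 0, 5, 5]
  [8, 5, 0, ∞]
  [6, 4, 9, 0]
Closure =
  [0, 4, 9, 3]
  [1, 0, 5, 4]
  [6, 5, 0, 9]
  [5, 4, 9, 0]

This is the Floyd-Warshall all-pairs shortest-path computation. For each intermediate vertex k = 0, 1, …, 3, update dist[i][j] ← min(dist[i][j], dist[i][k] + dist[k][j]). The final matrix gives, for each (i, j), the minimum total weight of any directed path from i to j (possibly empty when i = j).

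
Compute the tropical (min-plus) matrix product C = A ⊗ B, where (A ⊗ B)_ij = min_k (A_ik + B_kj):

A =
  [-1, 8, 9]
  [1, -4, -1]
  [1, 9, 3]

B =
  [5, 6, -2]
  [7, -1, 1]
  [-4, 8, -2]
A ⊗ B =
  [4, 5, -3]
  [-5, -5, -3]
  [-1, 7, -1]

Apply the min-plus product entry-by-entry:
  C[0][0] = min over k of (A[0][0] + B[0][0] = -1 + 5 = 4, A[0][1] + B[1][0] = 8 + 7 = 15, A[0][2] + B[2][0] = 9 + -4 = 5) = 4 (attained at k = 0)
  C[0][1] = min over k of (A[0][0] + B[0][1] = -1 + 6 = 5, A[0][1] + B[1][1] = 8 + -1 = 7, A[0][2] + B[2][1] = 9 + 8 = 17) = 5 (attained at k = 0)
  C[0][2] = min over k of (A[0][0] + B[0][2] = -1 + -2 = -3, A[0][1] + B[1][2] = 8 + 1 = 9, A[0][2] + B[2][2] = 9 + -2 = 7) = -3 (attained at k = 0)
  C[1][0] = min over k of (A[1][0] + B[0][0] = 1 + 5 = 6, A[1][1] + B[1][0] = -4 + 7 = 3, A[1][2] + B[2][0] = -1 + -4 = -5) = -5 (attained at k = 2)
  C[1][1] = min over k of (A[1][0] + B[0][1] = 1 + 6 = 7, A[1][1] + B[1][1] = -4 + -1 = -5, A[1][2] + B[2][1] = -1 + 8 = 7) = -5 (attained at k = 1)
  C[1][2] = min over k of (A[1][0] + B[0][2] = 1 + -2 = -1, A[1][1] + B[1][2] = -4 + 1 = -3, A[1][2] + B[2][2] = -1 + -2 = -3) = -3 (attained at k = 1)
  C[2][0] = min over k of (A[2][0] + B[0][0] = 1 + 5 = 6, A[2][1] + B[1][0] = 9 + 7 = 16, A[2][2] + B[2][0] = 3 + -4 = -1) = -1 (attained at k = 2)
  C[2][1] = min over k of (A[2][0] + B[0][1] = 1 + 6 = 7, A[2][1] + B[1][1] = 9 + -1 = 8, A[2][2] + B[2][1] = 3 + 8 = 11) = 7 (attained at k = 0)
  C[2][2] = min over k of (A[2][0] + B[0][2] = 1 + -2 = -1, A[2][1] + B[1][2] = 9 + 1 = 10, A[2][2] + B[2][2] = 3 + -2 = 1) = -1 (attained at k = 0)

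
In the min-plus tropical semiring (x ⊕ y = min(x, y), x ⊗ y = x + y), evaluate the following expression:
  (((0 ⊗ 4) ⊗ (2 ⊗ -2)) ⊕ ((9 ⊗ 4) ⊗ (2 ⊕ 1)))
(((0 ⊗ 4) ⊗ (2 ⊗ -2)) ⊕ ((9 ⊗ 4) ⊗ (2 ⊕ 1))) = 4

Expand innermost to outermost. Recall ⊕ takes the minimum of its arguments and ⊗ takes their sum. Working out the expression (((0 ⊗ 4) ⊗ (2 ⊗ -2)) ⊕ ((9 ⊗ 4) ⊗ (2 ⊕ 1))) gives 4.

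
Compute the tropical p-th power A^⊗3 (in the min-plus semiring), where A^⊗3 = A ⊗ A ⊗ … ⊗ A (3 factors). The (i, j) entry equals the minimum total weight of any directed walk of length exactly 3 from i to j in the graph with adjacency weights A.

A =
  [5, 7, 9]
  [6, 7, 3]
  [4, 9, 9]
A^⊗3 =
  [14, 17, 15]
  [12, 14, 15]
  [14, 16, 14]

Each entry (A^⊗3)_ij equals the minimum over all length-3 walks i = v_0 → v_1 → … → v_3 = j of Σ_t A[v_t][v_{t+1}]. For example, for (i, j) = (0, 2) we minimise over 9 possible intermediate vertex sequences; the minimum is 15, attained along the walk 0 → 0 → 1 → 2.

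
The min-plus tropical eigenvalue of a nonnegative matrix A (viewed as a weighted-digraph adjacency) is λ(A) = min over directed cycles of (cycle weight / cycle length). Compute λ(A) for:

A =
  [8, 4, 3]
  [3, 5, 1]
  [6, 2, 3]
λ(A) = 3/2

Enumerate directed cycles and compute their means (weight / length). Sample:
  cycle 0 → 0: weight = 8, length = 1, mean = 8/1 ≈ 8.000
  cycle 1 → 1: weight = 5, length = 1, mean = 5/1 ≈ 5.000
  cycle 2 → 2: weight = 3, length = 1, mean = 3/1 ≈ 3.000
  cycle 0 → 1 → 0: weight = 7, length = 2, mean = 7/2 ≈ 3.500
  cycle 0 → 2 → 0: weight = 9, length = 2, mean = 9/2 ≈ 4.500
  cycle 1 → 0 → 1: weight = 7, length = 2, mean = 7/2 ≈ 3.500
Minimum mean = 1.500, attained e.g. along the cycle 1 → 2 → 1 with weight 3 and length 2. So λ(A) = 3/2 = 3/2.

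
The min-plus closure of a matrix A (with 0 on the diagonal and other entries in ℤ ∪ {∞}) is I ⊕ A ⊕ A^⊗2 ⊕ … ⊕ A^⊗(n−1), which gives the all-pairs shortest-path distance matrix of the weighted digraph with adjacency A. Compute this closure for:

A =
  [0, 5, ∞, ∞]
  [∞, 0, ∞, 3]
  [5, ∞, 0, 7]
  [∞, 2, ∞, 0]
Closure =
  [0, 5, ∞, 8]
  [∞, 0, ∞, 3]
  [5, 9, 0, 7]
  [∞, 2, ∞, 0]

This is the Floyd-Warshall all-pairs shortest-path computation. For each intermediate vertex k = 0, 1, …, 3, update dist[i][j] ← min(dist[i][j], dist[i][k] + dist[k][j]). The final matrix gives, for each (i, j), the minimum total weight of any directed path from i to j (possibly empty when i = j).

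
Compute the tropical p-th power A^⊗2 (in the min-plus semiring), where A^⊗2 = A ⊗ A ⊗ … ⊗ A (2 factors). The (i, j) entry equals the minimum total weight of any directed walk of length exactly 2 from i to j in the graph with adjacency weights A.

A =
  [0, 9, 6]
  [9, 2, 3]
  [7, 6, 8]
A^⊗2 =
  [0, 9, 6]
  [9, 4, 5]
  [7, 8, 9]

Each entry (A^⊗2)_ij equals the minimum over all length-2 walks i = v_0 → v_1 → … → v_2 = j of Σ_t A[v_t][v_{t+1}]. For example, for (i, j) = (0, 2) we minimise over 3 possible intermediate vertex sequences; the minimum is 6, attained along the walk 0 → 0 → 2.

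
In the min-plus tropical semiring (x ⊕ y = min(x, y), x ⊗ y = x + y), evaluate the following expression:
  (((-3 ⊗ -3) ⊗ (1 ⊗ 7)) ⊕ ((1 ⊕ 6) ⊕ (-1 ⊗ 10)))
(((-3 ⊗ -3) ⊗ (1 ⊗ 7)) ⊕ ((1 ⊕ 6) ⊕ (-1 ⊗ 10))) = 1

Expand innermost to outermost. Recall ⊕ takes the minimum of its arguments and ⊗ takes their sum. Working out the expression (((-3 ⊗ -3) ⊗ (1 ⊗ 7)) ⊕ ((1 ⊕ 6) ⊕ (-1 ⊗ 10))) gives 1.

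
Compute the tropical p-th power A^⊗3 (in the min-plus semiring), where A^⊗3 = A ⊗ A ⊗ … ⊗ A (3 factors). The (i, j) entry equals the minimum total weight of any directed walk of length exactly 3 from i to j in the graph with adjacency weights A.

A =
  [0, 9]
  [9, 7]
A^⊗3 =
  [0, 9]
  [9, 18]

Each entry (A^⊗3)_ij equals the minimum over all length-3 walks i = v_0 → v_1 → … → v_3 = j of Σ_t A[v_t][v_{t+1}]. For example, for (i, j) = (0, 1) we minimise over 4 possible intermediate vertex sequences; the minimum is 9, attained along the walk 0 → 0 → 0 → 1.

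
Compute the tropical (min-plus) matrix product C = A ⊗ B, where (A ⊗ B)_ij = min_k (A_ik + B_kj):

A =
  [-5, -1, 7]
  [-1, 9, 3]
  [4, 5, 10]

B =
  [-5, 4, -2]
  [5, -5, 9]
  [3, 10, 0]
A ⊗ B =
  [-10, -6, -7]
  [-6, 3, -3]
  [-1, 0, 2]

Apply the min-plus product entry-by-entry:
  C[0][0] = min over k of (A[0][0] + B[0][0] = -5 + -5 = -10, A[0][1] + B[1][0] = -1 + 5 = 4, A[0][2] + B[2][0] = 7 + 3 = 10) = -10 (attained at k = 0)
  C[0][1] = min over k of (A[0][0] + B[0][1] = -5 + 4 = -1, A[0][1] + B[1][1] = -1 + -5 = -6, A[0][2] + B[2][1] = 7 + 10 = 17) = -6 (attained at k = 1)
  C[0][2] = min over k of (A[0][0] + B[0][2] = -5 + -2 = -7, A[0][1] + B[1][2] = -1 + 9 = 8, A[0][2] + B[2][2] = 7 + 0 = 7) = -7 (attained at k = 0)
  C[1][0] = min over k of (A[1][0] + B[0][0] = -1 + -5 = -6, A[1][1] + B[1][0] = 9 + 5 = 14, A[1][2] + B[2][0] = 3 + 3 = 6) = -6 (attained at k = 0)
  C[1][1] = min over k of (A[1][0] + B[0][1] = -1 + 4 = 3, A[1][1] + B[1][1] = 9 + -5 = 4, A[1][2] + B[2][1] = 3 + 10 = 13) = 3 (attained at k = 0)
  C[1][2] = min over k of (A[1][0] + B[0][2] = -1 + -2 = -3, A[1][1] + B[1][2] = 9 + 9 = 18, A[1][2] + B[2][2] = 3 + 0 = 3) = -3 (attained at k = 0)
  C[2][0] = min over k of (A[2][0] + B[0][0] = 4 + -5 = -1, A[2][1] + B[1][0] = 5 + 5 = 10, A[2][2] + B[2][0] = 10 + 3 = 13) = -1 (attained at k = 0)
  C[2][1] = min over k of (A[2][0] + B[0][1] = 4 + 4 = 8, A[2][1] + B[1][1] = 5 + -5 = 0, A[2][2] + B[2][1] = 10 + 10 = 20) = 0 (attained at k = 1)
  C[2][2] = min over k of (A[2][0] + B[0][2] = 4 + -2 = 2, A[2][1] + B[1][2] = 5 + 9 = 14, A[2][2] + B[2][2] = 10 + 0 = 10) = 2 (attained at k = 0)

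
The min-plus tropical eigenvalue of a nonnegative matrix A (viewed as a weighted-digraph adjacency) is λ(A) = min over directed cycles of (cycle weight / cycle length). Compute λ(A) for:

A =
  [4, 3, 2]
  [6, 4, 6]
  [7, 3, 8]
λ(A) = 11/3

Enumerate directed cycles and compute their means (weight / length). Sample:
  cycle 0 → 0: weight = 4, length = 1, mean = 4/1 ≈ 4.000
  cycle 1 → 1: weight = 4, length = 1, mean = 4/1 ≈ 4.000
  cycle 2 → 2: weight = 8, length = 1, mean = 8/1 ≈ 8.000
  cycle 0 → 1 → 0: weight = 9, length = 2, mean = 9/2 ≈ 4.500
  cycle 0 → 2 → 0: weight = 9, length = 2, mean = 9/2 ≈ 4.500
  cycle 1 → 0 → 1: weight = 9, length = 2, mean = 9/2 ≈ 4.500
Minimum mean = 3.667, attained e.g. along the cycle 0 → 2 → 1 → 0 with weight 11 and length 3. So λ(A) = 11/3 = 11/3.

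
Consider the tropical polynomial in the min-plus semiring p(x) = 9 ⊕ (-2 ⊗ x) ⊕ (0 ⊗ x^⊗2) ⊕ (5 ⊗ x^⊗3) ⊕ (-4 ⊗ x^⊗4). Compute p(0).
p(0) = -4

A tropical monomial a ⊗ x^⊗i evaluates to a + i · x. Evaluating each term at x = 0:
  Term 0 contributes 9 + 0 · 0 = 9
  Term 1 contributes -2 + 1 · 0 = -2
  Term 2 contributes 0 + 2 · 0 = 0
  Term 3 contributes 5 + 3 · 0 = 5
  Term 4 contributes -4 + 4 · 0 = -4
p(0) = ⊕ of these = min[9, -2, 0, 5, -4] = -4.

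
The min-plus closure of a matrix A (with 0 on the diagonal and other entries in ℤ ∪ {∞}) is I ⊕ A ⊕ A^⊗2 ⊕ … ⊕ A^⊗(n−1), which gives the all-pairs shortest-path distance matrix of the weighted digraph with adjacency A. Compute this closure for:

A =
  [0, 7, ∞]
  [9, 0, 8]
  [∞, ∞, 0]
Closure =
  [0, 7, 15]
  [9, 0, 8]
  [∞, ∞, 0]

This is the Floyd-Warshall all-pairs shortest-path computation. For each intermediate vertex k = 0, 1, …, 2, update dist[i][j] ← min(dist[i][j], dist[i][k] + dist[k][j]). The final matrix gives, for each (i, j), the minimum total weight of any directed path from i to j (possibly empty when i = j).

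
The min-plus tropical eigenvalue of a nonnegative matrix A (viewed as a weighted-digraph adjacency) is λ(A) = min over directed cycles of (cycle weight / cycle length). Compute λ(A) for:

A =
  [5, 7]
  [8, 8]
λ(A) = 5

Enumerate directed cycles and compute their means (weight / length). Sample:
  cycle 0 → 0: weight = 5, length = 1, mean = 5/1 ≈ 5.000
  cycle 1 → 1: weight = 8, length = 1, mean = 8/1 ≈ 8.000
  cycle 0 → 1 → 0: weight = 15, length = 2, mean = 15/2 ≈ 7.500
  cycle 1 → 0 → 1: weight = 15, length = 2, mean = 15/2 ≈ 7.500
Minimum mean = 5.000, attained e.g. along the cycle 0 → 0 with weight 5 and length 1. So λ(A) = 5/1 = 5.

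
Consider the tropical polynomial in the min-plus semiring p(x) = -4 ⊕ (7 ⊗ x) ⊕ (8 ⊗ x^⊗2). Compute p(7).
p(7) = -4

A tropical monomial a ⊗ x^⊗i evaluates to a + i · x. Evaluating each term at x = 7:
  Term 0 contributes -4 + 0 · 7 = -4
  Term 1 contributes 7 + 1 · 7 = 14
  Term 2 contributes 8 + 2 · 7 = 22
p(7) = ⊕ of these = min[-4, 14, 22] = -4.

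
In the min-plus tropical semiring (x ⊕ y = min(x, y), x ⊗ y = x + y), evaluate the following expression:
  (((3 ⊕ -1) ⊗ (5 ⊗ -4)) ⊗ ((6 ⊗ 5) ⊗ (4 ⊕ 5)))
(((3 ⊕ -1) ⊗ (5 ⊗ -4)) ⊗ ((6 ⊗ 5) ⊗ (4 ⊕ 5))) = 15

Expand innermost to outermost. Recall ⊕ takes the minimum of its arguments and ⊗ takes their sum. Working out the expression (((3 ⊕ -1) ⊗ (5 ⊗ -4)) ⊗ ((6 ⊗ 5) ⊗ (4 ⊕ 5))) gives 15.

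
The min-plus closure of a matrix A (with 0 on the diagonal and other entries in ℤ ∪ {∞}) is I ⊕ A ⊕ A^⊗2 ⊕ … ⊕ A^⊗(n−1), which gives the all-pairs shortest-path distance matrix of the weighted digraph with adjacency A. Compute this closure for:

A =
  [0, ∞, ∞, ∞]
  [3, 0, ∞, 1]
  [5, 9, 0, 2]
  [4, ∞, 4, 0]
Closure =
  [0, ∞, ∞, ∞]
  [3, 0, 5, 1]
  [5, 9, 0, 2]
  [4, 13, 4, 0]

This is the Floyd-Warshall all-pairs shortest-path computation. For each intermediate vertex k = 0, 1, …, 3, update dist[i][j] ← min(dist[i][j], dist[i][k] + dist[k][j]). The final matrix gives, for each (i, j), the minimum total weight of any directed path from i to j (possibly empty when i = j).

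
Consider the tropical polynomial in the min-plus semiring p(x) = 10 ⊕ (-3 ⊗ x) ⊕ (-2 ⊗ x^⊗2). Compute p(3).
p(3) = 0

A tropical monomial a ⊗ x^⊗i evaluates to a + i · x. Evaluating each term at x = 3:
  Term 0 contributes 10 + 0 · 3 = 10
  Term 1 contributes -3 + 1 · 3 = 0
  Term 2 contributes -2 + 2 · 3 = 4
p(3) = ⊕ of these = min[10, 0, 4] = 0.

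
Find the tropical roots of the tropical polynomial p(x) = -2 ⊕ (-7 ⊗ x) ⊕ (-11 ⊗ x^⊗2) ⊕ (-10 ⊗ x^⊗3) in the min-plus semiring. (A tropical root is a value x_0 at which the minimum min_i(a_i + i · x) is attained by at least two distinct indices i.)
Roots: {-1, 4, 5}

Each tropical root is a break point of the lower envelope of the lines y = a_i + i · x (there are 4 lines, with slopes 0, 1, ..., 3). Only the lines that attain the minimum somewhere contribute to roots; other lines are dominated. Here the surviving (envelope) indices are i = 3, i = 2, i = 1, i = 0.
Intersections between consecutive envelope lines give the roots: for adjacent envelope indices i < j the intersection is x = (a_i − a_j) / (j − i). Reading off the sorted break points: {-1, 4, 5}.
Verification: at each break x_0, at least two indices attain the minimum of min_i(a_i + i · x_0).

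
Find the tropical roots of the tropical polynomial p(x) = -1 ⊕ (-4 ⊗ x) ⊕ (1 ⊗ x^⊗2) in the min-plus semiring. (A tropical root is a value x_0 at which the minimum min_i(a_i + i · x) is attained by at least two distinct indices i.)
Roots: {-5, 3}

Each tropical root is a break point of the lower envelope of the lines y = a_i + i · x (there are 3 lines, with slopes 0, 1, ..., 2). Only the lines that attain the minimum somewhere contribute to roots; other lines are dominated. Here the surviving (envelope) indices are i = 2, i = 1, i = 0.
Intersections between consecutive envelope lines give the roots: for adjacent envelope indices i < j the intersection is x = (a_i − a_j) / (j − i). Reading off the sorted break points: {-5, 3}.
Verification: at each break x_0, at least two indices attain the minimum of min_i(a_i + i · x_0).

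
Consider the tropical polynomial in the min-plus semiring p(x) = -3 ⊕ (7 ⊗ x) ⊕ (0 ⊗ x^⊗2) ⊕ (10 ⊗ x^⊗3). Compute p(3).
p(3) = -3

A tropical monomial a ⊗ x^⊗i evaluates to a + i · x. Evaluating each term at x = 3:
  Term 0 contributes -3 + 0 · 3 = -3
  Term 1 contributes 7 + 1 · 3 = 10
  Term 2 contributes 0 + 2 · 3 = 6
  Term 3 contributes 10 + 3 · 3 = 19
p(3) = ⊕ of these = min[-3, 10, 6, 19] = -3.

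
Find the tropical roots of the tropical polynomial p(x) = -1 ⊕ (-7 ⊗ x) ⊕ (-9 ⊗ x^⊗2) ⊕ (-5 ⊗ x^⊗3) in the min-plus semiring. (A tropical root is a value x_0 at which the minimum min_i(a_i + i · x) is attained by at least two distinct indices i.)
Roots: {-4, 2, 6}

Each tropical root is a break point of the lower envelope of the lines y = a_i + i · x (there are 4 lines, with slopes 0, 1, ..., 3). Only the lines that attain the minimum somewhere contribute to roots; other lines are dominated. Here the surviving (envelope) indices are i = 3, i = 2, i = 1, i = 0.
Intersections between consecutive envelope lines give the roots: for adjacent envelope indices i < j the intersection is x = (a_i − a_j) / (j − i). Reading off the sorted break points: {-4, 2, 6}.
Verification: at each break x_0, at least two indices attain the minimum of min_i(a_i + i · x_0).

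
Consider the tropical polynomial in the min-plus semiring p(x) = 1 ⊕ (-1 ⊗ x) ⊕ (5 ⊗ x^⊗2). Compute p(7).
p(7) = 1

A tropical monomial a ⊗ x^⊗i evaluates to a + i · x. Evaluating each term at x = 7:
  Term 0 contributes 1 + 0 · 7 = 1
  Term 1 contributes -1 + 1 · 7 = 6
  Term 2 contributes 5 + 2 · 7 = 19
p(7) = ⊕ of these = min[1, 6, 19] = 1.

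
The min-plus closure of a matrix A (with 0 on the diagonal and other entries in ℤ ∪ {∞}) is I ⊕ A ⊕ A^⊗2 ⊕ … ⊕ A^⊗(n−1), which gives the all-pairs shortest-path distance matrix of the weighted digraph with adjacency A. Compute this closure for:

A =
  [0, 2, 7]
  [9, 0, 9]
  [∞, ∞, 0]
Closure =
  [0, 2, 7]
  [9, 0, 9]
  [∞, ∞, 0]

This is the Floyd-Warshall all-pairs shortest-path computation. For each intermediate vertex k = 0, 1, …, 2, update dist[i][j] ← min(dist[i][j], dist[i][k] + dist[k][j]). The final matrix gives, for each (i, j), the minimum total weight of any directed path from i to j (possibly empty when i = j).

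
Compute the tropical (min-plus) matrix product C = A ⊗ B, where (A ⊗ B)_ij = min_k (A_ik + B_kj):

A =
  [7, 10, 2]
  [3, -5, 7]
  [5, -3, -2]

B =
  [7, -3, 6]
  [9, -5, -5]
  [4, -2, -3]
A ⊗ B =
  [6, 0, -1]
  [4, -10, -10]
  [2, -8, -8]

Apply the min-plus product entry-by-entry:
  C[0][0] = min over k of (A[0][0] + B[0][0] = 7 + 7 = 14, A[0][1] + B[1][0] = 10 + 9 = 19, A[0][2] + B[2][0] = 2 + 4 = 6) = 6 (attained at k = 2)
  C[0][1] = min over k of (A[0][0] + B[0][1] = 7 + -3 = 4, A[0][1] + B[1][1] = 10 + -5 = 5, A[0][2] + B[2][1] = 2 + -2 = 0) = 0 (attained at k = 2)
  C[0][2] = min over k of (A[0][0] + B[0][2] = 7 + 6 = 13, A[0][1] + B[1][2] = 10 + -5 = 5, A[0][2] + B[2][2] = 2 + -3 = -1) = -1 (attained at k = 2)
  C[1][0] = min over k of (A[1][0] + B[0][0] = 3 + 7 = 10, A[1][1] + B[1][0] = -5 + 9 = 4, A[1][2] + B[2][0] = 7 + 4 = 11) = 4 (attained at k = 1)
  C[1][1] = min over k of (A[1][0] + B[0][1] = 3 + -3 = 0, A[1][1] + B[1][1] = -5 + -5 = -10, A[1][2] + B[2][1] = 7 + -2 = 5) = -10 (attained at k = 1)
  C[1][2] = min over k of (A[1][0] + B[0][2] = 3 + 6 = 9, A[1][1] + B[1][2] = -5 + -5 = -10, A[1][2] + B[2][2] = 7 + -3 = 4) = -10 (attained at k = 1)
  C[2][0] = min over k of (A[2][0] + B[0][0] = 5 + 7 = 12, A[2][1] + B[1][0] = -3 + 9 = 6, A[2][2] + B[2][0] = -2 + 4 = 2) = 2 (attained at k = 2)
  C[2][1] = min over k of (A[2][0] + B[0][1] = 5 + -3 = 2, A[2][1] + B[1][1] = -3 + -5 = -8, A[2][2] + B[2][1] = -2 + -2 = -4) = -8 (attained at k = 1)
  C[2][2] = min over k of (A[2][0] + B[0][2] = 5 + 6 = 11, A[2][1] + B[1][2] = -3 + -5 = -8, A[2][2] + B[2][2] = -2 + -3 = -5) = -8 (attained at k = 1)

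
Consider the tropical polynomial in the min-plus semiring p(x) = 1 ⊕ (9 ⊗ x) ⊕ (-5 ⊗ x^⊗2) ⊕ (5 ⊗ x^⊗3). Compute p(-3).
p(-3) = -11

A tropical monomial a ⊗ x^⊗i evaluates to a + i · x. Evaluating each term at x = -3:
  Term 0 contributes 1 + 0 · -3 = 1
  Term 1 contributes 9 + 1 · -3 = 6
  Term 2 contributes -5 + 2 · -3 = -11
  Term 3 contributes 5 + 3 · -3 = -4
p(-3) = ⊕ of these = min[1, 6, -11, -4] = -11.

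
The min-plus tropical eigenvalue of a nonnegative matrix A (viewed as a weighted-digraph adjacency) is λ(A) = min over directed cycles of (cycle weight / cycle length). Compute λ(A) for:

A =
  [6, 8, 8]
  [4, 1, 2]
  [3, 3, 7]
λ(A) = 1

Enumerate directed cycles and compute their means (weight / length). Sample:
  cycle 0 → 0: weight = 6, length = 1, mean = 6/1 ≈ 6.000
  cycle 1 → 1: weight = 1, length = 1, mean = 1/1 ≈ 1.000
  cycle 2 → 2: weight = 7, length = 1, mean = 7/1 ≈ 7.000
  cycle 0 → 1 → 0: weight = 12, length = 2, mean = 12/2 ≈ 6.000
  cycle 0 → 2 → 0: weight = 11, length = 2, mean = 11/2 ≈ 5.500
  cycle 1 → 0 → 1: weight = 12, length = 2, mean = 12/2 ≈ 6.000
Minimum mean = 1.000, attained e.g. along the cycle 1 → 1 with weight 1 and length 1. So λ(A) = 1/1 = 1.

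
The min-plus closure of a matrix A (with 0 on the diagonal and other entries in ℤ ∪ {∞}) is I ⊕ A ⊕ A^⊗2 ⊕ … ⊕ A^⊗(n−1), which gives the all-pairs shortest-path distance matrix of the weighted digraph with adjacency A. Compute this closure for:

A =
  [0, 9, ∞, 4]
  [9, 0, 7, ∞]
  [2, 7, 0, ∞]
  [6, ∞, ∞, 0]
Closure =
  [0, 9, 16, 4]
  [9, 0, 7, 13]
  [2, 7, 0, 6]
  [6, 15, 22, 0]

This is the Floyd-Warshall all-pairs shortest-path computation. For each intermediate vertex k = 0, 1, …, 3, update dist[i][j] ← min(dist[i][j], dist[i][k] + dist[k][j]). The final matrix gives, for each (i, j), the minimum total weight of any directed path from i to j (possibly empty when i = j).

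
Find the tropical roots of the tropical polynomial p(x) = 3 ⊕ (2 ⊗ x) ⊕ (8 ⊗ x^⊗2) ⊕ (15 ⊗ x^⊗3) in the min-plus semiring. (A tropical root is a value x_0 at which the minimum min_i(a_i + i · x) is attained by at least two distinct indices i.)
Roots: {-7, -6, 1}

Each tropical root is a break point of the lower envelope of the lines y = a_i + i · x (there are 4 lines, with slopes 0, 1, ..., 3). Only the lines that attain the minimum somewhere contribute to roots; other lines are dominated. Here the surviving (envelope) indices are i = 3, i = 2, i = 1, i = 0.
Intersections between consecutive envelope lines give the roots: for adjacent envelope indices i < j the intersection is x = (a_i − a_j) / (j − i). Reading off the sorted break points: {-7, -6, 1}.
Verification: at each break x_0, at least two indices attain the minimum of min_i(a_i + i · x_0).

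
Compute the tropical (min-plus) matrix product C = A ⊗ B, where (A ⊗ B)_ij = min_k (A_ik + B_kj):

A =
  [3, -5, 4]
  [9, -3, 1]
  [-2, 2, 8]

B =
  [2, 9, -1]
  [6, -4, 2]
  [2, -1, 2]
A ⊗ B =
  [1, -9, -3]
  [3, -7, -1]
  [0, -2, -3]

Apply the min-plus product entry-by-entry:
  C[0][0] = min over k of (A[0][0] + B[0][0] = 3 + 2 = 5, A[0][1] + B[1][0] = -5 + 6 = 1, A[0][2] + B[2][0] = 4 + 2 = 6) = 1 (attained at k = 1)
  C[0][1] = min over k of (A[0][0] + B[0][1] = 3 + 9 = 12, A[0][1] + B[1][1] = -5 + -4 = -9, A[0][2] + B[2][1] = 4 + -1 = 3) = -9 (attained at k = 1)
  C[0][2] = min over k of (A[0][0] + B[0][2] = 3 + -1 = 2, A[0][1] + B[1][2] = -5 + 2 = -3, A[0][2] + B[2][2] = 4 + 2 = 6) = -3 (attained at k = 1)
  C[1][0] = min over k of (A[1][0] + B[0][0] = 9 + 2 = 11, A[1][1] + B[1][0] = -3 + 6 = 3, A[1][2] + B[2][0] = 1 + 2 = 3) = 3 (attained at k = 1)
  C[1][1] = min over k of (A[1][0] + B[0][1] = 9 + 9 = 18, A[1][1] + B[1][1] = -3 + -4 = -7, A[1][2] + B[2][1] = 1 + -1 = 0) = -7 (attained at k = 1)
  C[1][2] = min over k of (A[1][0] + B[0][2] = 9 + -1 = 8, A[1][1] + B[1][2] = -3 + 2 = -1, A[1][2] + B[2][2] = 1 + 2 = 3) = -1 (attained at k = 1)
  C[2][0] = min over k of (A[2][0] + B[0][0] = -2 + 2 = 0, A[2][1] + B[1][0] = 2 + 6 = 8, A[2][2] + B[2][0] = 8 + 2 = 10) = 0 (attained at k = 0)
  C[2][1] = min over k of (A[2][0] + B[0][1] = -2 + 9 = 7, A[2][1] + B[1][1] = 2 + -4 = -2, A[2][2] + B[2][1] = 8 + -1 = 7) = -2 (attained at k = 1)
  C[2][2] = min over k of (A[2][0] + B[0][2] = -2 + -1 = -3, A[2][1] + B[1][2] = 2 + 2 = 4, A[2][2] + B[2][2] = 8 + 2 = 10) = -3 (attained at k = 0)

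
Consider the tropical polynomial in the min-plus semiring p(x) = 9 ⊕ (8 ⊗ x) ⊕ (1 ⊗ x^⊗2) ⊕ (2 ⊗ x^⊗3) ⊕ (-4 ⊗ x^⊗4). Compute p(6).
p(6) = 9

A tropical monomial a ⊗ x^⊗i evaluates to a + i · x. Evaluating each term at x = 6:
  Term 0 contributes 9 + 0 · 6 = 9
  Term 1 contributes 8 + 1 · 6 = 14
  Term 2 contributes 1 + 2 · 6 = 13
  Term 3 contributes 2 + 3 · 6 = 20
  Term 4 contributes -4 + 4 · 6 = 20
p(6) = ⊕ of these = min[9, 14, 13, 20, 20] = 9.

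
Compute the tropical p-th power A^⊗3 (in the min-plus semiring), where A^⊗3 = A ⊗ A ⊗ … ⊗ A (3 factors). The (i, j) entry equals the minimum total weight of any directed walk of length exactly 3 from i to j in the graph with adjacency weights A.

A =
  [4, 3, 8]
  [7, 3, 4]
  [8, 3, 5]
A^⊗3 =
  [12, 9, 10]
  [13, 9, 10]
  [13, 9, 10]

Each entry (A^⊗3)_ij equals the minimum over all length-3 walks i = v_0 → v_1 → … → v_3 = j of Σ_t A[v_t][v_{t+1}]. For example, for (i, j) = (0, 2) we minimise over 9 possible intermediate vertex sequences; the minimum is 10, attained along the walk 0 → 1 → 1 → 2.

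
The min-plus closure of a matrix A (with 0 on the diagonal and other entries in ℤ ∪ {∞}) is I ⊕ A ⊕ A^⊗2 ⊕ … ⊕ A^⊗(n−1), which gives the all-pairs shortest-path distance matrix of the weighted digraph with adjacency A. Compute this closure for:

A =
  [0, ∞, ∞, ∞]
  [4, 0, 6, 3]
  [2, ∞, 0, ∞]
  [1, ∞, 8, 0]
Closure =
  [0, ∞, ∞, ∞]
  [4, 0, 6, 3]
  [2, ∞, 0, ∞]
  [1, ∞, 8, 0]

This is the Floyd-Warshall all-pairs shortest-path computation. For each intermediate vertex k = 0, 1, …, 3, update dist[i][j] ← min(dist[i][j], dist[i][k] + dist[k][j]). The final matrix gives, for each (i, j), the minimum total weight of any directed path from i to j (possibly empty when i = j).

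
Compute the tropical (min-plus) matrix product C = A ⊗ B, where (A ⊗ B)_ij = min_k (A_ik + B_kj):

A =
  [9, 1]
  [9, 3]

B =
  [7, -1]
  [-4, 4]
A ⊗ B =
  [-3, 5]
  [-1, 7]

Apply the min-plus product entry-by-entry:
  C[0][0] = min over k of (A[0][0] + B[0][0] = 9 + 7 = 16, A[0][1] + B[1][0] = 1 + -4 = -3) = -3 (attained at k = 1)
  C[0][1] = min over k of (A[0][0] + B[0][1] = 9 + -1 = 8, A[0][1] + B[1][1] = 1 + 4 = 5) = 5 (attained at k = 1)
  C[1][0] = min over k of (A[1][0] + B[0][0] = 9 + 7 = 16, A[1][1] + B[1][0] = 3 + -4 = -1) = -1 (attained at k = 1)
  C[1][1] = min over k of (A[1][0] + B[0][1] = 9 + -1 = 8, A[1][1] + B[1][1] = 3 + 4 = 7) = 7 (attained at k = 1)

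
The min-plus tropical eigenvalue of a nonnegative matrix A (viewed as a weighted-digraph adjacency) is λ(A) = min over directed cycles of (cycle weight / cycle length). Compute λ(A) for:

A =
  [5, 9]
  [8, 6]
λ(A) = 5

Enumerate directed cycles and compute their means (weight / length). Sample:
  cycle 0 → 0: weight = 5, length = 1, mean = 5/1 ≈ 5.000
  cycle 1 → 1: weight = 6, length = 1, mean = 6/1 ≈ 6.000
  cycle 0 → 1 → 0: weight = 17, length = 2, mean = 17/2 ≈ 8.500
  cycle 1 → 0 → 1: weight = 17, length = 2, mean = 17/2 ≈ 8.500
Minimum mean = 5.000, attained e.g. along the cycle 0 → 0 with weight 5 and length 1. So λ(A) = 5/1 = 5.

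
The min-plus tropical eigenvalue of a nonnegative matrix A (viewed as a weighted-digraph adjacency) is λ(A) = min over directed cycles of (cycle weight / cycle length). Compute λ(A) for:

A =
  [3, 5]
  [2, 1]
λ(A) = 1

Enumerate directed cycles and compute their means (weight / length). Sample:
  cycle 0 → 0: weight = 3, length = 1, mean = 3/1 ≈ 3.000
  cycle 1 → 1: weight = 1, length = 1, mean = 1/1 ≈ 1.000
  cycle 0 → 1 → 0: weight = 7, length = 2, mean = 7/2 ≈ 3.500
  cycle 1 → 0 → 1: weight = 7, length = 2, mean = 7/2 ≈ 3.500
Minimum mean = 1.000, attained e.g. along the cycle 1 → 1 with weight 1 and length 1. So λ(A) = 1/1 = 1.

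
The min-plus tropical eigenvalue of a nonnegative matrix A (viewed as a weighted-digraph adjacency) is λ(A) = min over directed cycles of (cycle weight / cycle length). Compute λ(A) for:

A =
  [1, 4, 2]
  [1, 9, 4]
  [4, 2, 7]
λ(A) = 1

Enumerate directed cycles and compute their means (weight / length). Sample:
  cycle 0 → 0: weight = 1, length = 1, mean = 1/1 ≈ 1.000
  cycle 1 → 1: weight = 9, length = 1, mean = 9/1 ≈ 9.000
  cycle 2 → 2: weight = 7, length = 1, mean = 7/1 ≈ 7.000
  cycle 0 → 1 → 0: weight = 5, length = 2, mean = 5/2 ≈ 2.500
  cycle 0 → 2 → 0: weight = 6, length = 2, mean = 6/2 ≈ 3.000
  cycle 1 → 0 → 1: weight = 5, length = 2, mean = 5/2 ≈ 2.500
Minimum mean = 1.000, attained e.g. along the cycle 0 → 0 with weight 1 and length 1. So λ(A) = 1/1 = 1.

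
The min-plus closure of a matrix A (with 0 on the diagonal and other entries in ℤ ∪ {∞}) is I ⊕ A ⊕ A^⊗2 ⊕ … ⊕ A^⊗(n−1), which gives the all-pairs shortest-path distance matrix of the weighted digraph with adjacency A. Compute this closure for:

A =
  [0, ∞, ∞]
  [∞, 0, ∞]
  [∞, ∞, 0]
Closure =
  [0, ∞, ∞]
  [∞, 0, ∞]
  [∞, ∞, 0]

This is the Floyd-Warshall all-pairs shortest-path computation. For each intermediate vertex k = 0, 1, …, 2, update dist[i][j] ← min(dist[i][j], dist[i][k] + dist[k][j]). The final matrix gives, for each (i, j), the minimum total weight of any directed path from i to j (possibly empty when i = j).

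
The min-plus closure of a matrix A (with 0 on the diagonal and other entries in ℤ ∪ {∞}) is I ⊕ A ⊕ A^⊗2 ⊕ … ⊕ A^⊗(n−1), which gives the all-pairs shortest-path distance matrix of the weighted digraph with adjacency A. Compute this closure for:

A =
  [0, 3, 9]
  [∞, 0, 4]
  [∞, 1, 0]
Closure =
  [0, 3, 7]
  [∞, 0, 4]
  [∞, 1, 0]

This is the Floyd-Warshall all-pairs shortest-path computation. For each intermediate vertex k = 0, 1, …, 2, update dist[i][j] ← min(dist[i][j], dist[i][k] + dist[k][j]). The final matrix gives, for each (i, j), the minimum total weight of any directed path from i to j (possibly empty when i = j).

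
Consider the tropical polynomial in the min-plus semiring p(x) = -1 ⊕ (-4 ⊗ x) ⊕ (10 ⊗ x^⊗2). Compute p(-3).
p(-3) = -7

A tropical monomial a ⊗ x^⊗i evaluates to a + i · x. Evaluating each term at x = -3:
  Term 0 contributes -1 + 0 · -3 = -1
  Term 1 contributes -4 + 1 · -3 = -7
  Term 2 contributes 10 + 2 · -3 = 4
p(-3) = ⊕ of these = min[-1, -7, 4] = -7.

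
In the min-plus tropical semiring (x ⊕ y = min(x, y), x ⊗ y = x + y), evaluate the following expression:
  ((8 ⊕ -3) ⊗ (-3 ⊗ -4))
((8 ⊕ -3) ⊗ (-3 ⊗ -4)) = -10

Expand innermost to outermost. Recall ⊕ takes the minimum of its arguments and ⊗ takes their sum. Working out the expression ((8 ⊕ -3) ⊗ (-3 ⊗ -4)) gives -10.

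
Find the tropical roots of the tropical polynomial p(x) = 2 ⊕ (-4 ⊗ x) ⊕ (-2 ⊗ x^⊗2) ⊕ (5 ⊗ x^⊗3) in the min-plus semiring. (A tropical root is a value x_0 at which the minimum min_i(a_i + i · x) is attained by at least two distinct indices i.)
Roots: {-7, -2, 6}

Each tropical root is a break point of the lower envelope of the lines y = a_i + i · x (there are 4 lines, with slopes 0, 1, ..., 3). Only the lines that attain the minimum somewhere contribute to roots; other lines are dominated. Here the surviving (envelope) indices are i = 3, i = 2, i = 1, i = 0.
Intersections between consecutive envelope lines give the roots: for adjacent envelope indices i < j the intersection is x = (a_i − a_j) / (j − i). Reading off the sorted break points: {-7, -2, 6}.
Verification: at each break x_0, at least two indices attain the minimum of min_i(a_i + i · x_0).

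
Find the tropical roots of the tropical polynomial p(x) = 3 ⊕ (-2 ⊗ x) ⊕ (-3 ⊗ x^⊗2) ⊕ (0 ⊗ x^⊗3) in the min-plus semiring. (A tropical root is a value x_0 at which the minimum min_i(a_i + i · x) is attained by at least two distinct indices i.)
Roots: {-3, 1, 5}

Each tropical root is a break point of the lower envelope of the lines y = a_i + i · x (there are 4 lines, with slopes 0, 1, ..., 3). Only the lines that attain the minimum somewhere contribute to roots; other lines are dominated. Here the surviving (envelope) indices are i = 3, i = 2, i = 1, i = 0.
Intersections between consecutive envelope lines give the roots: for adjacent envelope indices i < j the intersection is x = (a_i − a_j) / (j − i). Reading off the sorted break points: {-3, 1, 5}.
Verification: at each break x_0, at least two indices attain the minimum of min_i(a_i + i · x_0).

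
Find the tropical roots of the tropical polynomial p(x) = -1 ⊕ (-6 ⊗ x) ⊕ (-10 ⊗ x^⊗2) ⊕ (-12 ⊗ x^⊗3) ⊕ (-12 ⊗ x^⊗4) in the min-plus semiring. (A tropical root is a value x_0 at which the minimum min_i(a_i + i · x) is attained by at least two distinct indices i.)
Roots: {0, 2, 4, 5}

Each tropical root is a break point of the lower envelope of the lines y = a_i + i · x (there are 5 lines, with slopes 0, 1, ..., 4). Only the lines that attain the minimum somewhere contribute to roots; other lines are dominated. Here the surviving (envelope) indices are i = 4, i = 3, i = 2, i = 1, i = 0.
Intersections between consecutive envelope lines give the roots: for adjacent envelope indices i < j the intersection is x = (a_i − a_j) / (j − i). Reading off the sorted break points: {0, 2, 4, 5}.
Verification: at each break x_0, at least two indices attain the minimum of min_i(a_i + i · x_0).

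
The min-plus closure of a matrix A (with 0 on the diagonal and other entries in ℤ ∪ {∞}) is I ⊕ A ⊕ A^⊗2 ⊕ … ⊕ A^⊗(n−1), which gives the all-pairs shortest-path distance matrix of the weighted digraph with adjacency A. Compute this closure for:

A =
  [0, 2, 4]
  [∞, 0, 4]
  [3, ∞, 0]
Closure =
  [0, 2, 4]
  [7, 0, 4]
  [3, 5, 0]

This is the Floyd-Warshall all-pairs shortest-path computation. For each intermediate vertex k = 0, 1, …, 2, update dist[i][j] ← min(dist[i][j], dist[i][k] + dist[k][j]). The final matrix gives, for each (i, j), the minimum total weight of any directed path from i to j (possibly empty when i = j).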